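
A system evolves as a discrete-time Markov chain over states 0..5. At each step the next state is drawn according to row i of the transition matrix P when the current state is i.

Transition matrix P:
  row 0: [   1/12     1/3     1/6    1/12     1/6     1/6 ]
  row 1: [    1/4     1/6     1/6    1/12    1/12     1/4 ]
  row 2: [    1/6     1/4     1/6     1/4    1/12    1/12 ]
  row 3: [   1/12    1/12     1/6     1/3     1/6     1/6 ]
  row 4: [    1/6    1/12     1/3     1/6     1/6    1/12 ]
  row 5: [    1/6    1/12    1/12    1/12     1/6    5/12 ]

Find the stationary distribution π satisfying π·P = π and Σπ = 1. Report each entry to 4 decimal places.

π = [0.1538, 0.1642, 0.1726, 0.1649, 0.1386, 0.2059]

Balance equations π_j = Σ_i π_i·P[i][j]:
  π_0 = 1/12·π_0 + 1/4·π_1 + 1/6·π_2 + 1/12·π_3 + 1/6·π_4 + 1/6·π_5
  π_1 = 1/3·π_0 + 1/6·π_1 + 1/4·π_2 + 1/12·π_3 + 1/12·π_4 + 1/12·π_5
  π_2 = 1/6·π_0 + 1/6·π_1 + 1/6·π_2 + 1/6·π_3 + 1/3·π_4 + 1/12·π_5
  π_3 = 1/12·π_0 + 1/12·π_1 + 1/4·π_2 + 1/3·π_3 + 1/6·π_4 + 1/12·π_5
  π_4 = 1/6·π_0 + 1/12·π_1 + 1/12·π_2 + 1/6·π_3 + 1/6·π_4 + 1/6·π_5
  normalize: π_0 + π_1 + π_2 + π_3 + π_4 + π_5 = 1
Solving the linear system gives exactly π = [25354/164853, 9025/54951, 9485/54951, 27179/164853, 7616/54951, 11314/54951].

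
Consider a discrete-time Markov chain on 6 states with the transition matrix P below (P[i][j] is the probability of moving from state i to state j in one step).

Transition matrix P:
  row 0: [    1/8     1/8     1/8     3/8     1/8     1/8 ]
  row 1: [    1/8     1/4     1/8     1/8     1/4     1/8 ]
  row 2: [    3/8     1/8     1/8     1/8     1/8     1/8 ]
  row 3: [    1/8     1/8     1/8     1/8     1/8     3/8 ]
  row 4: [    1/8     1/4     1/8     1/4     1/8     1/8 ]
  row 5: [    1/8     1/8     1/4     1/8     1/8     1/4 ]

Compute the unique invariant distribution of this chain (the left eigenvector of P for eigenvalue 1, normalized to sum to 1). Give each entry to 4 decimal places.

Balance equations π_j = Σ_i π_i·P[i][j]:
  π_0 = 1/8·π_0 + 1/8·π_1 + 3/8·π_2 + 1/8·π_3 + 1/8·π_4 + 1/8·π_5
  π_1 = 1/8·π_0 + 1/4·π_1 + 1/8·π_2 + 1/8·π_3 + 1/4·π_4 + 1/8·π_5
  π_2 = 1/8·π_0 + 1/8·π_1 + 1/8·π_2 + 1/8·π_3 + 1/8·π_4 + 1/4·π_5
  π_3 = 3/8·π_0 + 1/8·π_1 + 1/8·π_2 + 1/8·π_3 + 1/4·π_4 + 1/8·π_5
  π_4 = 1/8·π_0 + 1/4·π_1 + 1/8·π_2 + 1/8·π_3 + 1/8·π_4 + 1/8·π_5
  normalize: π_0 + π_1 + π_2 + π_3 + π_4 + π_5 = 1
Solving the linear system gives exactly π = [2661/16390, 9/55, 2449/16390, 1506/8195, 8/55, 1601/8195].

π = [0.1624, 0.1636, 0.1494, 0.1838, 0.1455, 0.1954]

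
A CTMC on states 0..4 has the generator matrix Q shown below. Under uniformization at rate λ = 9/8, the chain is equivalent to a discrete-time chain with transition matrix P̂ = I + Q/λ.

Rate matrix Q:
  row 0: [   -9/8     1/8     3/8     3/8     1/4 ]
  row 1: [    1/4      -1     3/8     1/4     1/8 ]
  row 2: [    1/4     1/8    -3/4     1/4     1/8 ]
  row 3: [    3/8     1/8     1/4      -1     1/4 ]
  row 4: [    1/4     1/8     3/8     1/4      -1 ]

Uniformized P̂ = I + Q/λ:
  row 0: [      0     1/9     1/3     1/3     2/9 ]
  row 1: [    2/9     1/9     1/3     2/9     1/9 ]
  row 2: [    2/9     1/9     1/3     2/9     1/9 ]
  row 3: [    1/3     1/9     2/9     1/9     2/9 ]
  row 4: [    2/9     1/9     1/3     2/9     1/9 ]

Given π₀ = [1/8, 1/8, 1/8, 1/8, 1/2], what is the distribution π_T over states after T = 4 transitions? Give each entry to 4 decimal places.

t=0: π = [0.1250, 0.1250, 0.1250, 0.1250, 0.5000]
t=1: π = [0.2083, 0.1111, 0.3194, 0.2222, 0.1389]
t=2: π = [0.2006, 0.1111, 0.3086, 0.2207, 0.1590]
t=3: π = [0.2022, 0.1111, 0.3088, 0.2200, 0.1579]
t=4: π = [0.2017, 0.1111, 0.3089, 0.2202, 0.1580]

π = [0.2017, 0.1111, 0.3089, 0.2202, 0.1580]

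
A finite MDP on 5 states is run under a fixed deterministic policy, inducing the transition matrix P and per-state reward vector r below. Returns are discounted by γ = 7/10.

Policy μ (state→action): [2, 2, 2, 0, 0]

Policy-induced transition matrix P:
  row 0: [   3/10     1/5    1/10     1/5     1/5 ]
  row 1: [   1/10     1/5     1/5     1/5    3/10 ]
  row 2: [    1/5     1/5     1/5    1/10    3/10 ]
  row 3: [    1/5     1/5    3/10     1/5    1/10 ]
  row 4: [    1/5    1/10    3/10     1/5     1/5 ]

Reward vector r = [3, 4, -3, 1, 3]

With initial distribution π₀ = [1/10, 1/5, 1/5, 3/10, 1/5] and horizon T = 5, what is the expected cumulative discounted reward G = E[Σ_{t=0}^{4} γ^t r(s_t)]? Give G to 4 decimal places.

t=0: π = [0.1000, 0.2000, 0.2000, 0.3000, 0.2000], E[r] = 1.4000, γ^t·E[r] = 1.400000, running G = 1.400000
t=1: π = [0.1900, 0.1800, 0.2400, 0.1800, 0.2100], E[r] = 1.3800, γ^t·E[r] = 0.966000, running G = 2.366000
t=2: π = [0.2010, 0.1790, 0.2200, 0.1760, 0.2240], E[r] = 1.5070, γ^t·E[r] = 0.738430, running G = 3.104430
t=3: π = [0.2022, 0.1776, 0.2199, 0.1780, 0.2223], E[r] = 1.5022, γ^t·E[r] = 0.515255, running G = 3.619685
t=4: π = [0.2025, 0.1778, 0.2198, 0.1780, 0.2220], E[r] = 1.5029, γ^t·E[r] = 0.360844, running G = 3.980528

G = 3.9805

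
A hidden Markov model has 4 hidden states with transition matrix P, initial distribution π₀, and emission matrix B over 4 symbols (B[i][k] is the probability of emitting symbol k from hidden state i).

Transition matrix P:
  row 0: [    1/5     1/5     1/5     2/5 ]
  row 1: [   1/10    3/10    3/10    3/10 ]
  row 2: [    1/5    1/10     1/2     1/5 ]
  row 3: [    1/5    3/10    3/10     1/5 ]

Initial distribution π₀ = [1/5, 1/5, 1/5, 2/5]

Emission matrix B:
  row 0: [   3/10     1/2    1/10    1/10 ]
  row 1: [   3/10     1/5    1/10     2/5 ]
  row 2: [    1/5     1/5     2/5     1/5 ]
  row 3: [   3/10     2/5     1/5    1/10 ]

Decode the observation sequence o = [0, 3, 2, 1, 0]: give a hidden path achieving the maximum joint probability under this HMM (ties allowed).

t=0: δ = [6.000e-02, 6.000e-02, 4.000e-02, 1.200e-01]  (obs o_0=0)
t=1: δ = [2.400e-03, 1.440e-02, 7.200e-03, 2.400e-03]  ψ = [3, 3, 3, 0]  (obs o_1=3)
t=2: δ = [1.440e-04, 4.320e-04, 1.728e-03, 8.640e-04]  ψ = [1, 1, 1, 1]  (obs o_2=2)
t=3: δ = [1.728e-04, 5.184e-05, 1.728e-04, 1.382e-04]  ψ = [2, 3, 2, 2]  (obs o_3=1)
t=4: δ = [1.037e-05, 1.244e-05, 1.728e-05, 2.074e-05]  ψ = [0, 3, 2, 0]  (obs o_4=0)
backtrack: best end state = 3; path = [3, 1, 2, 0, 3]

path = [3, 1, 2, 0, 3]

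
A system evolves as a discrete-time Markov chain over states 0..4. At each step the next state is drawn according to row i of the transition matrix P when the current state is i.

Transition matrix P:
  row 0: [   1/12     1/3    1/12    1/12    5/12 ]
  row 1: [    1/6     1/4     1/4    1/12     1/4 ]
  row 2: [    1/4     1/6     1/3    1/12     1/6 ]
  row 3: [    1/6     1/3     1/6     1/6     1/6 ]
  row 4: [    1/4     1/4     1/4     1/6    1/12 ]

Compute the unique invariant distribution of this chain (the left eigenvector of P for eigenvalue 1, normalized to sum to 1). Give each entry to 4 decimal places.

Balance equations π_j = Σ_i π_i·P[i][j]:
  π_0 = 1/12·π_0 + 1/6·π_1 + 1/4·π_2 + 1/6·π_3 + 1/4·π_4
  π_1 = 1/3·π_0 + 1/4·π_1 + 1/6·π_2 + 1/3·π_3 + 1/4·π_4
  π_2 = 1/12·π_0 + 1/4·π_1 + 1/3·π_2 + 1/6·π_3 + 1/4·π_4
  π_3 = 1/12·π_0 + 1/12·π_1 + 1/12·π_2 + 1/6·π_3 + 1/6·π_4
  normalize: π_0 + π_1 + π_2 + π_3 + π_4 = 1
Solving the linear system gives exactly π = [174/925, 142/555, 634/2775, 307/2775, 602/2775].

π = [0.1881, 0.2559, 0.2285, 0.1106, 0.2169]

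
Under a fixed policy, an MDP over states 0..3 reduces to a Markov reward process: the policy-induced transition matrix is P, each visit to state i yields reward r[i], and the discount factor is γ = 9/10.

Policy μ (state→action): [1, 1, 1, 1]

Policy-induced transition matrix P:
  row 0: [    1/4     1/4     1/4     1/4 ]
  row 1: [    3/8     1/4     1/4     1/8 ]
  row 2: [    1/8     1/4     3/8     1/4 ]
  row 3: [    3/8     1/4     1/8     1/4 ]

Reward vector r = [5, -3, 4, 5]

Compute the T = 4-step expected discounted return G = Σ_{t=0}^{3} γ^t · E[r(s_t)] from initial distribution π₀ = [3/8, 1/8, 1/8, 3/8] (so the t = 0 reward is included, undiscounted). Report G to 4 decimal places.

G = 10.6093

t=0: π = [0.3750, 0.1250, 0.1250, 0.3750], E[r] = 3.8750, γ^t·E[r] = 3.875000, running G = 3.875000
t=1: π = [0.2969, 0.2500, 0.2188, 0.2344], E[r] = 2.7813, γ^t·E[r] = 2.503125, running G = 6.378125
t=2: π = [0.2832, 0.2500, 0.2480, 0.2188], E[r] = 2.7520, γ^t·E[r] = 2.229082, running G = 8.607207
t=3: π = [0.2776, 0.2500, 0.2537, 0.2188], E[r] = 2.7463, γ^t·E[r] = 2.002080, running G = 10.609287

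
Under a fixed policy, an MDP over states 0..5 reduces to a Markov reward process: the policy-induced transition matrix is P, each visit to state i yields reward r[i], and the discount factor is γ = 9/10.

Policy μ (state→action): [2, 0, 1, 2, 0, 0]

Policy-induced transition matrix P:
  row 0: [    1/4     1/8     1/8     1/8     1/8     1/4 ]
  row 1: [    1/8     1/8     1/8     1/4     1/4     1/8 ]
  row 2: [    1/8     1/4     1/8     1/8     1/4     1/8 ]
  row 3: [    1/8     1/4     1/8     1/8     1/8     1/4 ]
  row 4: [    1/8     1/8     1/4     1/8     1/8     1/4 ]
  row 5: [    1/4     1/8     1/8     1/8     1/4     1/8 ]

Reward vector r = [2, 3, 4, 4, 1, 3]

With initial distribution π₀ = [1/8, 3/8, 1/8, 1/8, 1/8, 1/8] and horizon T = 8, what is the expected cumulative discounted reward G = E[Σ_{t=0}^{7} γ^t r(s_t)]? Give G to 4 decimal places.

t=0: π = [0.1250, 0.3750, 0.1250, 0.1250, 0.1250, 0.1250], E[r] = 2.8750, γ^t·E[r] = 2.875000, running G = 2.875000
t=1: π = [0.1563, 0.1563, 0.1406, 0.1719, 0.2031, 0.1719], E[r] = 2.7500, γ^t·E[r] = 2.475000, running G = 5.350000
t=2: π = [0.1660, 0.1641, 0.1504, 0.1445, 0.1836, 0.1914], E[r] = 2.7617, γ^t·E[r] = 2.236992, running G = 7.586992
t=3: π = [0.1697, 0.1619, 0.1479, 0.1455, 0.1882, 0.1868], E[r] = 2.7473, γ^t·E[r] = 2.002792, running G = 9.589784
t=4: π = [0.1696, 0.1617, 0.1485, 0.1452, 0.1871, 0.1879], E[r] = 2.7501, γ^t·E[r] = 1.804315, running G = 11.394099
t=5: π = [0.1697, 0.1617, 0.1484, 0.1452, 0.1873, 0.1877], E[r] = 2.7494, γ^t·E[r] = 1.623478, running G = 13.017578
t=6: π = [0.1697, 0.1617, 0.1484, 0.1452, 0.1872, 0.1878], E[r] = 2.7495, γ^t·E[r] = 1.461190, running G = 14.478768
t=7: π = [0.1697, 0.1617, 0.1484, 0.1452, 0.1872, 0.1878], E[r] = 2.7495, γ^t·E[r] = 1.315061, running G = 15.793829

G = 15.7938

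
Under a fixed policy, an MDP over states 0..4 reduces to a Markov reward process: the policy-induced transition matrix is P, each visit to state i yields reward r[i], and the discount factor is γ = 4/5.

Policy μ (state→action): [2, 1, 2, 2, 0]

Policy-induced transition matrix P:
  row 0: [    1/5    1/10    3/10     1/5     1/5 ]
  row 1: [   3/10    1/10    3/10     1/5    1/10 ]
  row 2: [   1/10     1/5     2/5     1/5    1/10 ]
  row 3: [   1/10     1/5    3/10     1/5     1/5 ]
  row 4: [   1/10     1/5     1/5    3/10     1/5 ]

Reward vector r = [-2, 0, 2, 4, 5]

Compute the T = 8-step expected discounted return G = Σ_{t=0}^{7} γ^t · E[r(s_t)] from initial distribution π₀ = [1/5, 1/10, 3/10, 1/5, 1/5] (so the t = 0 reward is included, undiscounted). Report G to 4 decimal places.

t=0: π = [0.2000, 0.1000, 0.3000, 0.2000, 0.2000], E[r] = 2.0000, γ^t·E[r] = 2.000000, running G = 2.000000
t=1: π = [0.1400, 0.1700, 0.3100, 0.2200, 0.1600], E[r] = 2.0200, γ^t·E[r] = 1.616000, running G = 3.616000
t=2: π = [0.1480, 0.1690, 0.3150, 0.2160, 0.1520], E[r] = 1.9580, γ^t·E[r] = 1.253120, running G = 4.869120
t=3: π = [0.1486, 0.1683, 0.3163, 0.2152, 0.1516], E[r] = 1.9542, γ^t·E[r] = 1.000550, running G = 5.869670
t=4: π = [0.1485, 0.1683, 0.3165, 0.2152, 0.1515], E[r] = 1.9542, γ^t·E[r] = 0.800457, running G = 6.670127
t=5: π = [0.1485, 0.1683, 0.3165, 0.2152, 0.1515], E[r] = 1.9542, γ^t·E[r] = 0.640347, running G = 7.310474
t=6: π = [0.1485, 0.1683, 0.3165, 0.2152, 0.1515], E[r] = 1.9542, γ^t·E[r] = 0.512274, running G = 7.822748
t=7: π = [0.1485, 0.1683, 0.3165, 0.2152, 0.1515], E[r] = 1.9542, γ^t·E[r] = 0.409818, running G = 8.232566

G = 8.2326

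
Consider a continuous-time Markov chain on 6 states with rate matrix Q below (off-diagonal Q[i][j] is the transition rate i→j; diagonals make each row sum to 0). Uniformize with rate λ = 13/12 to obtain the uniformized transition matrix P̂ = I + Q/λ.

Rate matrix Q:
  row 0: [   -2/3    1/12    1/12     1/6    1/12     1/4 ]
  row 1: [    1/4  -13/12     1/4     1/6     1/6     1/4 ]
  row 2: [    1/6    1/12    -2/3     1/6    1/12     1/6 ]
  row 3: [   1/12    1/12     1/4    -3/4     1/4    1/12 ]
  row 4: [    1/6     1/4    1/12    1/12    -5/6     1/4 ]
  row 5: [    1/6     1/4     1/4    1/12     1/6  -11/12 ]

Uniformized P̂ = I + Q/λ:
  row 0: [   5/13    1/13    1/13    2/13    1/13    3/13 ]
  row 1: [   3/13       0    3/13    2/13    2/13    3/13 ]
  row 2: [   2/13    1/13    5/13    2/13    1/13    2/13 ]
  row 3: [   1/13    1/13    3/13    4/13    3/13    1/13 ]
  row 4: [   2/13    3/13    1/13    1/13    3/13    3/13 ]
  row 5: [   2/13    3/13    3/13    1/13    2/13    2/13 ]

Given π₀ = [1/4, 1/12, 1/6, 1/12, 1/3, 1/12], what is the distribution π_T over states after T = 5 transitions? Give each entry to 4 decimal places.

t=0: π = [0.2500, 0.0833, 0.1667, 0.0833, 0.3333, 0.0833]
t=1: π = [0.2115, 0.1346, 0.1667, 0.1346, 0.1538, 0.1987]
t=2: π = [0.2027, 0.1208, 0.2002, 0.1474, 0.1469, 0.1820]
t=3: π = [0.1986, 0.1182, 0.2078, 0.1512, 0.1455, 0.1787]
t=4: π = [0.1971, 0.1177, 0.2098, 0.1522, 0.1454, 0.1778]
t=5: π = [0.1967, 0.1176, 0.2103, 0.1524, 0.1454, 0.1775]

π = [0.1967, 0.1176, 0.2103, 0.1524, 0.1454, 0.1775]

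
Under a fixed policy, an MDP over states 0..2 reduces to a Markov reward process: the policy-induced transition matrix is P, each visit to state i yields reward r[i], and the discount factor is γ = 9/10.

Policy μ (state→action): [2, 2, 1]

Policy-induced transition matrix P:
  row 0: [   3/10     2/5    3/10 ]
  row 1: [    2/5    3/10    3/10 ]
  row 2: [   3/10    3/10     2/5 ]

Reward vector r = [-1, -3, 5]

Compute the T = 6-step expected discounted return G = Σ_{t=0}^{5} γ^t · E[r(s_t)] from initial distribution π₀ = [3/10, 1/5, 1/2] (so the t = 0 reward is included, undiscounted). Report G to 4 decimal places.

t=0: π = [0.3000, 0.2000, 0.5000], E[r] = 1.6000, γ^t·E[r] = 1.600000, running G = 1.600000
t=1: π = [0.3200, 0.3300, 0.3500], E[r] = 0.4400, γ^t·E[r] = 0.396000, running G = 1.996000
t=2: π = [0.3330, 0.3320, 0.3350], E[r] = 0.3460, γ^t·E[r] = 0.280260, running G = 2.276260
t=3: π = [0.3332, 0.3333, 0.3335], E[r] = 0.3344, γ^t·E[r] = 0.243778, running G = 2.520038
t=4: π = [0.3333, 0.3333, 0.3334], E[r] = 0.3335, γ^t·E[r] = 0.218783, running G = 2.738821
t=5: π = [0.3333, 0.3333, 0.3333], E[r] = 0.3333, γ^t·E[r] = 0.196836, running G = 2.935657

G = 2.9357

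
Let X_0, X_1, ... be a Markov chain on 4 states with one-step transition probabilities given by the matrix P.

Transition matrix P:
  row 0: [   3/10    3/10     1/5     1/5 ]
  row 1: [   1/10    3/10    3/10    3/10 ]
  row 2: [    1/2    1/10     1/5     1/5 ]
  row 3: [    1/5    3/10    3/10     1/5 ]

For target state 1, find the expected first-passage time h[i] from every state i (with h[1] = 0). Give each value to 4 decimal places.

h = [3.9063, 0.0000, 4.6875, 3.9844]

First-step conditioning: h[1] = 0; for i ≠ 1, h[i] = 1 + Σ_k P[i][k]·h[k].
  h[0] = 1 + 3/10·h[0] + 1/5·h[2] + 1/5·h[3]
  h[2] = 1 + 1/2·h[0] + 1/5·h[2] + 1/5·h[3]
  h[3] = 1 + 1/5·h[0] + 3/10·h[2] + 1/5·h[3]
Solving the 3×3 linear system over states ≠ 1 gives exactly h = [125/32, 0, 75/16, 255/64] (h[1] = 0 is the target).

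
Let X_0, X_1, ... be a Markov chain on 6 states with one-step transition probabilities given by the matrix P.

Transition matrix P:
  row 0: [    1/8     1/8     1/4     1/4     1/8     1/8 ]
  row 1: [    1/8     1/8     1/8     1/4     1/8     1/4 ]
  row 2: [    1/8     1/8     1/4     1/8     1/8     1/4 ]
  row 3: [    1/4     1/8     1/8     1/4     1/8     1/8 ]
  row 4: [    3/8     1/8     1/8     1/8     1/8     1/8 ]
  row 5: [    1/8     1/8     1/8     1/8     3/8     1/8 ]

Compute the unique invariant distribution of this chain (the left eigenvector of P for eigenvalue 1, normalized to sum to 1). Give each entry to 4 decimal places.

π = [0.1898, 0.1250, 0.1700, 0.1878, 0.1655, 0.1619]

Balance equations π_j = Σ_i π_i·P[i][j]:
  π_0 = 1/8·π_0 + 1/8·π_1 + 1/8·π_2 + 1/4·π_3 + 3/8·π_4 + 1/8·π_5
  π_1 = 1/8·π_0 + 1/8·π_1 + 1/8·π_2 + 1/8·π_3 + 1/8·π_4 + 1/8·π_5
  π_2 = 1/4·π_0 + 1/8·π_1 + 1/4·π_2 + 1/8·π_3 + 1/8·π_4 + 1/8·π_5
  π_3 = 1/4·π_0 + 1/4·π_1 + 1/8·π_2 + 1/4·π_3 + 1/8·π_4 + 1/8·π_5
  π_4 = 1/8·π_0 + 1/8·π_1 + 1/8·π_2 + 1/8·π_3 + 1/8·π_4 + 3/8·π_5
  normalize: π_0 + π_1 + π_2 + π_3 + π_4 + π_5 = 1
Solving the linear system gives exactly π = [445/2344, 1/8, 2789/16408, 1541/8204, 2715/16408, 332/2051].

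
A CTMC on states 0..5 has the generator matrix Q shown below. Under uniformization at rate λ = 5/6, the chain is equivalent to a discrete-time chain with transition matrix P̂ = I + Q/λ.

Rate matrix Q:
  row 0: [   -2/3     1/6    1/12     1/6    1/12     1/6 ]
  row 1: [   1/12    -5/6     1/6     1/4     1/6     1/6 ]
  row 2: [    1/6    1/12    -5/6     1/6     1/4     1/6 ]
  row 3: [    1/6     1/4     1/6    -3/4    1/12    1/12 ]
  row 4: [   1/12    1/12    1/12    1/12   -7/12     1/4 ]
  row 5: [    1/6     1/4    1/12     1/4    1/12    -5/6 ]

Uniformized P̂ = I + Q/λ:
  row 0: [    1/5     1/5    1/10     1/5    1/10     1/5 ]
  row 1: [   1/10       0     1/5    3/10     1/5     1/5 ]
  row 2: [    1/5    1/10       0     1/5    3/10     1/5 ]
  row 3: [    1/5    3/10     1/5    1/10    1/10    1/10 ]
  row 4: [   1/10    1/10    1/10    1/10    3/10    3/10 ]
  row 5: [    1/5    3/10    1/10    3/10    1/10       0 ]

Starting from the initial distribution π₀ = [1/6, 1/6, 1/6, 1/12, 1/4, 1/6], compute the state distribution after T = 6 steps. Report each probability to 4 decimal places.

t=0: π = [0.1667, 0.1667, 0.1667, 0.0833, 0.2500, 0.1667]
t=1: π = [0.1583, 0.1500, 0.1083, 0.2000, 0.2000, 0.1833]
t=2: π = [0.1650, 0.1775, 0.1242, 0.1933, 0.1767, 0.1633]
t=3: π = [0.1646, 0.1701, 0.1247, 0.1971, 0.1779, 0.1657]
t=4: π = [0.1652, 0.1720, 0.1243, 0.1961, 0.1775, 0.1650]
t=5: π = [0.1650, 0.1715, 0.1244, 0.1963, 0.1776, 0.1652]
t=6: π = [0.1651, 0.1717, 0.1243, 0.1963, 0.1775, 0.1651]

π = [0.1651, 0.1717, 0.1243, 0.1963, 0.1775, 0.1651]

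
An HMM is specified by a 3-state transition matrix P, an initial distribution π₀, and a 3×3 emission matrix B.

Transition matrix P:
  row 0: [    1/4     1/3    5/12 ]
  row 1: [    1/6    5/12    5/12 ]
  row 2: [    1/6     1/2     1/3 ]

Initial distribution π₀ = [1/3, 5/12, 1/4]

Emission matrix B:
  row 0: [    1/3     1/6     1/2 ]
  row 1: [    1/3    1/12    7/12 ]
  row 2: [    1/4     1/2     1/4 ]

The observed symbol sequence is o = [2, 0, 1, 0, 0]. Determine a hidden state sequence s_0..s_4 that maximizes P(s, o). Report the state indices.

path = [1, 1, 2, 1, 1]

t=0: δ = [1.667e-01, 2.431e-01, 6.250e-02]  (obs o_0=2)
t=1: δ = [1.389e-02, 3.376e-02, 2.532e-02]  ψ = [0, 1, 1]  (obs o_1=0)
t=2: δ = [9.377e-04, 1.172e-03, 7.033e-03]  ψ = [1, 1, 1]  (obs o_2=1)
t=3: δ = [3.907e-04, 1.172e-03, 5.861e-04]  ψ = [2, 2, 2]  (obs o_3=0)
t=4: δ = [6.512e-05, 1.628e-04, 1.221e-04]  ψ = [1, 1, 1]  (obs o_4=0)
backtrack: best end state = 1; path = [1, 1, 2, 1, 1]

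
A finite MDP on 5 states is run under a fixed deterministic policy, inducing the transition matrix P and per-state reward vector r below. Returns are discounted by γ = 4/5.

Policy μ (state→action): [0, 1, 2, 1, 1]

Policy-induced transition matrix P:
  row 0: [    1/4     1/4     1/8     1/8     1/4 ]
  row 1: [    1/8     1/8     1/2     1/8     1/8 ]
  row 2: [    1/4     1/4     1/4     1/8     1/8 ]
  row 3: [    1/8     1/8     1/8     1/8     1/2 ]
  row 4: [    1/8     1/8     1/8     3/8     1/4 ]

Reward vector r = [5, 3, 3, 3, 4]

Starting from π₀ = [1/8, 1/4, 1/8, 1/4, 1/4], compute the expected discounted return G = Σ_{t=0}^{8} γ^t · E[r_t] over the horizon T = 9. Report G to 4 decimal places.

t=0: π = [0.1250, 0.2500, 0.1250, 0.2500, 0.2500], E[r] = 3.5000, γ^t·E[r] = 3.500000, running G = 3.500000
t=1: π = [0.1563, 0.1563, 0.2344, 0.1875, 0.2656], E[r] = 3.5781, γ^t·E[r] = 2.862500, running G = 6.362500
t=2: π = [0.1738, 0.1738, 0.2129, 0.1914, 0.2480], E[r] = 3.5957, γ^t·E[r] = 2.301250, running G = 8.663750
t=3: π = [0.1733, 0.1733, 0.2168, 0.1870, 0.2495], E[r] = 3.5962, γ^t·E[r] = 1.841250, running G = 10.505000
t=4: π = [0.1738, 0.1738, 0.2171, 0.1874, 0.2480], E[r] = 3.5955, γ^t·E[r] = 1.472725, running G = 11.977725
t=5: π = [0.1739, 0.1739, 0.2173, 0.1870, 0.2480], E[r] = 3.5957, γ^t·E[r] = 1.178240, running G = 13.155965
t=6: π = [0.1739, 0.1739, 0.2174, 0.1870, 0.2479], E[r] = 3.5956, γ^t·E[r] = 0.942577, running G = 14.098542
t=7: π = [0.1739, 0.1739, 0.2174, 0.1870, 0.2478], E[r] = 3.5957, γ^t·E[r] = 0.754064, running G = 14.852605
t=8: π = [0.1739, 0.1739, 0.2174, 0.1870, 0.2478], E[r] = 3.5957, γ^t·E[r] = 0.603250, running G = 15.455855

G = 15.4559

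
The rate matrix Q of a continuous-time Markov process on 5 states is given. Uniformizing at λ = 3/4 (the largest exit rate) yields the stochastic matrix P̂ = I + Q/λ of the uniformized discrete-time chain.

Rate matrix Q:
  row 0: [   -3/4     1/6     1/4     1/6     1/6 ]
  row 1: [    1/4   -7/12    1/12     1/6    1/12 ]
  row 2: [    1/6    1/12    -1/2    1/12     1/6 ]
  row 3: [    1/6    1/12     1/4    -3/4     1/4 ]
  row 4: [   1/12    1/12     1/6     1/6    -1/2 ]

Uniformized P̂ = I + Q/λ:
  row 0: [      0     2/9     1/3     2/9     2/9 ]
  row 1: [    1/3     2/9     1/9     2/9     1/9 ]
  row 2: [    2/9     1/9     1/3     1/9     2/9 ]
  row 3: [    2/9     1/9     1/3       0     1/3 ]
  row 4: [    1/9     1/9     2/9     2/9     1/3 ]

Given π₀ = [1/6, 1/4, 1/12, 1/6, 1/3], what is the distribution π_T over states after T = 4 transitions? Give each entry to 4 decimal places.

π = [0.1723, 0.1466, 0.2728, 0.1570, 0.2513]

t=0: π = [0.1667, 0.2500, 0.0833, 0.1667, 0.3333]
t=1: π = [0.1759, 0.1574, 0.2407, 0.1759, 0.2500]
t=2: π = [0.1728, 0.1481, 0.2706, 0.1564, 0.2521]
t=3: π = [0.1723, 0.1468, 0.2724, 0.1574, 0.2511]
t=4: π = [0.1723, 0.1466, 0.2728, 0.1570, 0.2513]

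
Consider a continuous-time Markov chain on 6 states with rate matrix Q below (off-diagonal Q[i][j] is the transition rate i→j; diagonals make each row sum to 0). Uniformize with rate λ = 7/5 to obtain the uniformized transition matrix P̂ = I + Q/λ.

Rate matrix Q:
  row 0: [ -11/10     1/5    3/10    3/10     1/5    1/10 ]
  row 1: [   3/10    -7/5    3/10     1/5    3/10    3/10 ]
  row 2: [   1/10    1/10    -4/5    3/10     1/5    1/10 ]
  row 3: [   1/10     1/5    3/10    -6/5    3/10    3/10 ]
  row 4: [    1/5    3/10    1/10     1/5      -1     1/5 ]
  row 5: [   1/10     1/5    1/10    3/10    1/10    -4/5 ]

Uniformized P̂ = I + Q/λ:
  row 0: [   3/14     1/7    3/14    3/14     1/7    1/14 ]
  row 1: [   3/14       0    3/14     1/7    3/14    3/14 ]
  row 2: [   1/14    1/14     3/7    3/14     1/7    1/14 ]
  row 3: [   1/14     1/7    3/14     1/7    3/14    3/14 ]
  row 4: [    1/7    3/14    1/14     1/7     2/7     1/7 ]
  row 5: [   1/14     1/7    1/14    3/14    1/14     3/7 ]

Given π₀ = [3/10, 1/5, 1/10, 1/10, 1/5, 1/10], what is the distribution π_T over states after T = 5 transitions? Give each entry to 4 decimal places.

t=0: π = [0.3000, 0.2000, 0.1000, 0.1000, 0.2000, 0.1000]
t=1: π = [0.1571, 0.1214, 0.1929, 0.1786, 0.1857, 0.1643]
t=2: π = [0.1245, 0.1250, 0.2056, 0.1796, 0.1791, 0.1862]
t=3: π = [0.1199, 0.1231, 0.2062, 0.1797, 0.1769, 0.1942]
t=4: π = [0.1188, 0.1232, 0.2054, 0.1800, 0.1759, 0.1967]
t=5: π = [0.1186, 0.1231, 0.2051, 0.1801, 0.1756, 0.1976]

π = [0.1186, 0.1231, 0.2051, 0.1801, 0.1756, 0.1976]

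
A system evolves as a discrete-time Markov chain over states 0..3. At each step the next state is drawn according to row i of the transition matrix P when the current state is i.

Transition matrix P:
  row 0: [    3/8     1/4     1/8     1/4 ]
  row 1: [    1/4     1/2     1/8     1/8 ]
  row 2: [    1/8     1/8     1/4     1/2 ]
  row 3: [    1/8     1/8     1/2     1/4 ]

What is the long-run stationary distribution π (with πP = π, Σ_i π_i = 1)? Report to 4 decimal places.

π = [0.2069, 0.2414, 0.2655, 0.2862]

Balance equations π_j = Σ_i π_i·P[i][j]:
  π_0 = 3/8·π_0 + 1/4·π_1 + 1/8·π_2 + 1/8·π_3
  π_1 = 1/4·π_0 + 1/2·π_1 + 1/8·π_2 + 1/8·π_3
  π_2 = 1/8·π_0 + 1/8·π_1 + 1/4·π_2 + 1/2·π_3
  normalize: π_0 + π_1 + π_2 + π_3 = 1
Solving the linear system gives exactly π = [6/29, 7/29, 77/290, 83/290].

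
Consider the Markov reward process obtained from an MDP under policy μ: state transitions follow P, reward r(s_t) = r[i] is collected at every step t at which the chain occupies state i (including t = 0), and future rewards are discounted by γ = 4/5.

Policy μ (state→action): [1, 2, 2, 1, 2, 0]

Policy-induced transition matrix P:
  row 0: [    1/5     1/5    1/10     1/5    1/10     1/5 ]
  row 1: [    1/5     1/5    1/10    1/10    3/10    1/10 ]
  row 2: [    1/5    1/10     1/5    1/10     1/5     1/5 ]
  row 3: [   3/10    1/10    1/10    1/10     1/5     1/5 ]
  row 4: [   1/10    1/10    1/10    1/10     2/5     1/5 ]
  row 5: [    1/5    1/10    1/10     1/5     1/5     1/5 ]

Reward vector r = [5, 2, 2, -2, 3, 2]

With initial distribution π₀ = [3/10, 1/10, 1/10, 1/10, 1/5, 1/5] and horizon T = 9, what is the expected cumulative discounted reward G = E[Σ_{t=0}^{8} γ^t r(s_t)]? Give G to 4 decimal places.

G = 10.1722

t=0: π = [0.3000, 0.1000, 0.1000, 0.1000, 0.2000, 0.2000], E[r] = 2.7000, γ^t·E[r] = 2.700000, running G = 2.700000
t=1: π = [0.1900, 0.1400, 0.1100, 0.1500, 0.2200, 0.1900], E[r] = 2.1900, γ^t·E[r] = 1.752000, running G = 4.452000
t=2: π = [0.1930, 0.1330, 0.1110, 0.1380, 0.2390, 0.1860], E[r] = 2.2660, γ^t·E[r] = 1.450240, running G = 5.902240
t=3: π = [0.1899, 0.1326, 0.1111, 0.1379, 0.2418, 0.1867], E[r] = 2.2599, γ^t·E[r] = 1.157069, running G = 7.059309
t=4: π = [0.1896, 0.1323, 0.1111, 0.1377, 0.2426, 0.1867], E[r] = 2.2608, γ^t·E[r] = 0.926032, running G = 7.985341
t=5: π = [0.1895, 0.1322, 0.1111, 0.1376, 0.2428, 0.1868], E[r] = 2.2608, γ^t·E[r] = 0.740806, running G = 8.726146
t=6: π = [0.1895, 0.1322, 0.1111, 0.1376, 0.2428, 0.1868], E[r] = 2.2608, γ^t·E[r] = 0.592647, running G = 9.318793
t=7: π = [0.1895, 0.1322, 0.1111, 0.1376, 0.2428, 0.1868], E[r] = 2.2608, γ^t·E[r] = 0.474117, running G = 9.792910
t=8: π = [0.1895, 0.1322, 0.1111, 0.1376, 0.2428, 0.1868], E[r] = 2.2608, γ^t·E[r] = 0.379294, running G = 10.172204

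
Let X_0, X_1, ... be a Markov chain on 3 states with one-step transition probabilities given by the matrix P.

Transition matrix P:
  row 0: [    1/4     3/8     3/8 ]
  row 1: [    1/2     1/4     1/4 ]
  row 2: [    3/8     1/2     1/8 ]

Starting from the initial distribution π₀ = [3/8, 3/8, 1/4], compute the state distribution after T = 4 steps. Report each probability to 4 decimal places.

t=0: π = [0.3750, 0.3750, 0.2500]
t=1: π = [0.3750, 0.3594, 0.2656]
t=2: π = [0.3730, 0.3633, 0.2637]
t=3: π = [0.3738, 0.3625, 0.2637]
t=4: π = [0.3736, 0.3626, 0.2638]

π = [0.3736, 0.3626, 0.2638]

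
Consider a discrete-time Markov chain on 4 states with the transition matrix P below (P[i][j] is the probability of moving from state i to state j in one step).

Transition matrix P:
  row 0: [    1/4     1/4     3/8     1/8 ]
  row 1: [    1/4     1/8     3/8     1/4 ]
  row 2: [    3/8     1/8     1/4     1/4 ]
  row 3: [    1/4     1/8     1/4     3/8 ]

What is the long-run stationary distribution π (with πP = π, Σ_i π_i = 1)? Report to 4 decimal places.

π = [0.2883, 0.1610, 0.3062, 0.2445]

Balance equations π_j = Σ_i π_i·P[i][j]:
  π_0 = 1/4·π_0 + 1/4·π_1 + 3/8·π_2 + 1/4·π_3
  π_1 = 1/4·π_0 + 1/8·π_1 + 1/8·π_2 + 1/8·π_3
  π_2 = 3/8·π_0 + 3/8·π_1 + 1/4·π_2 + 1/4·π_3
  normalize: π_0 + π_1 + π_2 + π_3 = 1
Solving the linear system gives exactly π = [145/503, 81/503, 154/503, 123/503].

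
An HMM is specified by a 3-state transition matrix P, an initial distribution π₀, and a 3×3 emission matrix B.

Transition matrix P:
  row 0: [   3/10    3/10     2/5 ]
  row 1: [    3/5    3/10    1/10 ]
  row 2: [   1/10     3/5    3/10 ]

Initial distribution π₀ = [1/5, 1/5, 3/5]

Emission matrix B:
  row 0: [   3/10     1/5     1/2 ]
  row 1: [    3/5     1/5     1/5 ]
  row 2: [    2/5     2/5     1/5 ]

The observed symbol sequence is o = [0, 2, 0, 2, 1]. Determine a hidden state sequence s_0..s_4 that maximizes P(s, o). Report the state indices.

t=0: δ = [6.000e-02, 1.200e-01, 2.400e-01]  (obs o_0=0)
t=1: δ = [3.600e-02, 2.880e-02, 1.440e-02]  ψ = [1, 2, 2]  (obs o_1=2)
t=2: δ = [5.184e-03, 6.480e-03, 5.760e-03]  ψ = [1, 0, 0]  (obs o_2=0)
t=3: δ = [1.944e-03, 6.912e-04, 4.147e-04]  ψ = [1, 2, 0]  (obs o_3=2)
t=4: δ = [1.166e-04, 1.166e-04, 3.110e-04]  ψ = [0, 0, 0]  (obs o_4=1)
backtrack: best end state = 2; path = [1, 0, 1, 0, 2]

path = [1, 0, 1, 0, 2]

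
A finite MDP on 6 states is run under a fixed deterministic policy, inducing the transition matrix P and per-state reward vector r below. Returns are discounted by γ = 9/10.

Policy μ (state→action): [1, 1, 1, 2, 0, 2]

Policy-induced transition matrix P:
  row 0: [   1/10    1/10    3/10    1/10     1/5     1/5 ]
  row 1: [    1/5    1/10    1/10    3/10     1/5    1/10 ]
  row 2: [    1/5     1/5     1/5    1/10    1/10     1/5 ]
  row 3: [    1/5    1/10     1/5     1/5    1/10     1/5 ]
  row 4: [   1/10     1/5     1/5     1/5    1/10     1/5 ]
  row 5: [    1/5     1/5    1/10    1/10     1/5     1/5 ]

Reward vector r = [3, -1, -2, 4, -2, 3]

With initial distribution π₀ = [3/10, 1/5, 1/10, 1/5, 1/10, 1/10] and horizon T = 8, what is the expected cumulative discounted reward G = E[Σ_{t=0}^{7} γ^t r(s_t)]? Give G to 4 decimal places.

G = 5.5251

t=0: π = [0.3000, 0.2000, 0.1000, 0.2000, 0.1000, 0.1000], E[r] = 1.4000, γ^t·E[r] = 1.400000, running G = 1.400000
t=1: π = [0.1600, 0.1300, 0.2000, 0.1700, 0.1600, 0.1800], E[r] = 0.8500, γ^t·E[r] = 0.765000, running G = 2.165000
t=2: π = [0.1680, 0.1540, 0.1850, 0.1590, 0.1470, 0.1870], E[r] = 0.8830, γ^t·E[r] = 0.715230, running G = 2.880230
t=3: π = [0.1685, 0.1519, 0.1827, 0.1614, 0.1509, 0.1846], E[r] = 0.8858, γ^t·E[r] = 0.645748, running G = 3.525978
t=4: π = [0.1681, 0.1518, 0.1832, 0.1616, 0.1505, 0.1848], E[r] = 0.8858, γ^t·E[r] = 0.581193, running G = 4.107171
t=5: π = [0.1681, 0.1519, 0.1831, 0.1616, 0.1505, 0.1848], E[r] = 0.8861, γ^t·E[r] = 0.523240, running G = 4.630411
t=6: π = [0.1681, 0.1518, 0.1831, 0.1616, 0.1505, 0.1848], E[r] = 0.8861, γ^t·E[r] = 0.470888, running G = 5.101299
t=7: π = [0.1681, 0.1518, 0.1831, 0.1616, 0.1505, 0.1848], E[r] = 0.8861, γ^t·E[r] = 0.423799, running G = 5.525098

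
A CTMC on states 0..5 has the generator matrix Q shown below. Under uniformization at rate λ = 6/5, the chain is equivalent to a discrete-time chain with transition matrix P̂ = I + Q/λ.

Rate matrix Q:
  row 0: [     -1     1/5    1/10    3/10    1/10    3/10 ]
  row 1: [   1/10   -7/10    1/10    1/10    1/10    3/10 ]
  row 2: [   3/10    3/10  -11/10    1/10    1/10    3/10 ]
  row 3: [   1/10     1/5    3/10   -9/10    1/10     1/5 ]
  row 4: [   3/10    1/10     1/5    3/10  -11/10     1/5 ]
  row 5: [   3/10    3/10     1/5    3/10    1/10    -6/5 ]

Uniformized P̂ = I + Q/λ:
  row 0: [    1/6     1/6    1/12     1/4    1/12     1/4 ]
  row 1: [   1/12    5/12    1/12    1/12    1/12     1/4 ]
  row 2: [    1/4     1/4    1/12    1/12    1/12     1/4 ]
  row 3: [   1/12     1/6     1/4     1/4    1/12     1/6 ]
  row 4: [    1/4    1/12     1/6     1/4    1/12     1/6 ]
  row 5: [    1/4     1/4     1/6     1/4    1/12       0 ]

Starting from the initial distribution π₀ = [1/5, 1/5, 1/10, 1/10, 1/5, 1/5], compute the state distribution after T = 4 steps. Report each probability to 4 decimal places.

π = [0.1640, 0.2480, 0.1365, 0.1860, 0.0833, 0.1821]

t=0: π = [0.2000, 0.2000, 0.1000, 0.1000, 0.2000, 0.2000]
t=1: π = [0.1833, 0.2250, 0.1333, 0.2000, 0.0833, 0.1750]
t=2: π = [0.1639, 0.2417, 0.1382, 0.1903, 0.0833, 0.1826]
t=3: π = [0.1644, 0.2469, 0.1372, 0.1867, 0.0833, 0.1815]
t=4: π = [0.1640, 0.2480, 0.1365, 0.1860, 0.0833, 0.1821]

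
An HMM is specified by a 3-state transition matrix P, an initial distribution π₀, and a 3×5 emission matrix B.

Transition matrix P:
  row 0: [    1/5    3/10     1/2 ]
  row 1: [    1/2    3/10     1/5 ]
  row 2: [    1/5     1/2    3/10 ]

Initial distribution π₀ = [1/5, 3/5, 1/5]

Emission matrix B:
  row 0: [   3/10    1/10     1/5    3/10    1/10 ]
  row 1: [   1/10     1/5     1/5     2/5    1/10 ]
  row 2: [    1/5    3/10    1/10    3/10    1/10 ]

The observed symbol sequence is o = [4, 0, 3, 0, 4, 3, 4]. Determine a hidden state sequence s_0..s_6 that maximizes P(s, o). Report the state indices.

t=0: δ = [2.000e-02, 6.000e-02, 2.000e-02]  (obs o_0=4)
t=1: δ = [9.000e-03, 1.800e-03, 2.400e-03]  ψ = [1, 1, 1]  (obs o_1=0)
t=2: δ = [5.400e-04, 1.080e-03, 1.350e-03]  ψ = [0, 0, 0]  (obs o_2=3)
t=3: δ = [1.620e-04, 6.750e-05, 8.100e-05]  ψ = [1, 2, 2]  (obs o_3=0)
t=4: δ = [3.375e-06, 4.860e-06, 8.100e-06]  ψ = [1, 0, 0]  (obs o_4=4)
t=5: δ = [7.290e-07, 1.620e-06, 7.290e-07]  ψ = [1, 2, 2]  (obs o_5=3)
t=6: δ = [8.100e-08, 4.860e-08, 3.645e-08]  ψ = [1, 1, 0]  (obs o_6=4)
backtrack: best end state = 0; path = [1, 0, 1, 0, 2, 1, 0]

path = [1, 0, 1, 0, 2, 1, 0]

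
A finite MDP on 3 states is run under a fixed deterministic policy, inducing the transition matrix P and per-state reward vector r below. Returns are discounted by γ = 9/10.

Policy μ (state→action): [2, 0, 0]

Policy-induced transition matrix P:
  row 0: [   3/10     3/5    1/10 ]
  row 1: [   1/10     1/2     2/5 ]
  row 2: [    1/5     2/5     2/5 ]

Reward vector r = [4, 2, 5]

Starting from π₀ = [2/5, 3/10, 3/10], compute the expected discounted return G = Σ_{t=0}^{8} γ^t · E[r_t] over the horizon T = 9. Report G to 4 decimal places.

G = 20.9107

t=0: π = [0.4000, 0.3000, 0.3000], E[r] = 3.7000, γ^t·E[r] = 3.700000, running G = 3.700000
t=1: π = [0.2100, 0.5100, 0.2800], E[r] = 3.2600, γ^t·E[r] = 2.934000, running G = 6.634000
t=2: π = [0.1700, 0.4930, 0.3370], E[r] = 3.3510, γ^t·E[r] = 2.714310, running G = 9.348310
t=3: π = [0.1677, 0.4833, 0.3490], E[r] = 3.3824, γ^t·E[r] = 2.465770, running G = 11.814080
t=4: π = [0.1684, 0.4819, 0.3497], E[r] = 3.3860, γ^t·E[r] = 2.221522, running G = 14.035601
t=5: π = [0.1687, 0.4819, 0.3495], E[r] = 3.3857, γ^t·E[r] = 1.999233, running G = 16.034834
t=6: π = [0.1687, 0.4819, 0.3494], E[r] = 3.3856, γ^t·E[r] = 1.799228, running G = 17.834062
t=7: π = [0.1687, 0.4819, 0.3494], E[r] = 3.3855, γ^t·E[r] = 1.619294, running G = 19.453356
t=8: π = [0.1687, 0.4819, 0.3494], E[r] = 3.3855, γ^t·E[r] = 1.457365, running G = 20.910721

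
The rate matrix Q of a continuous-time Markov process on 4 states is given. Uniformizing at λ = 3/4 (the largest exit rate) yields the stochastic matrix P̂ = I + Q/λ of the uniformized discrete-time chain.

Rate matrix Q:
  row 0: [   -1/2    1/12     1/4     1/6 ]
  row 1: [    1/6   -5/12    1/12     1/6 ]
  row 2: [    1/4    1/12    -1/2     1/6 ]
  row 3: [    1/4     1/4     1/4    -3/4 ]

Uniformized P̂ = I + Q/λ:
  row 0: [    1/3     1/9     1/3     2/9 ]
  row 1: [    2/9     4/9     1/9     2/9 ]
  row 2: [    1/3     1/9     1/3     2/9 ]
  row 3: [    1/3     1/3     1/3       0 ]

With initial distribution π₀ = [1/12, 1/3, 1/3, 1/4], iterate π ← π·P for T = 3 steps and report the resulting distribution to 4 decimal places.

t=0: π = [0.0833, 0.3333, 0.3333, 0.2500]
t=1: π = [0.2963, 0.2778, 0.2593, 0.1667]
t=2: π = [0.3025, 0.2407, 0.2716, 0.1852]
t=3: π = [0.3066, 0.2325, 0.2798, 0.1811]

π = [0.3066, 0.2325, 0.2798, 0.1811]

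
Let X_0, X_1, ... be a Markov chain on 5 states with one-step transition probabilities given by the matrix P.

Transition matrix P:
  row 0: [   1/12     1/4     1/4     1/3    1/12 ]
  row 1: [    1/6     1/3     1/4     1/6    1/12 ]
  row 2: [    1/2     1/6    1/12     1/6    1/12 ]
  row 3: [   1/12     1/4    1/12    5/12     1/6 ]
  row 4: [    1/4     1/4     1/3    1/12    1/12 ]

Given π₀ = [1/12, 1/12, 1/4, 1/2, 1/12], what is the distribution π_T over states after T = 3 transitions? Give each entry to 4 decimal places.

π = [0.2015, 0.2558, 0.1833, 0.2539, 0.1055]

t=0: π = [0.0833, 0.0833, 0.2500, 0.5000, 0.0833]
t=1: π = [0.2083, 0.2361, 0.1319, 0.2986, 0.1250]
t=2: π = [0.1788, 0.2587, 0.1887, 0.2656, 0.1082]
t=3: π = [0.2015, 0.2558, 0.1833, 0.2539, 0.1055]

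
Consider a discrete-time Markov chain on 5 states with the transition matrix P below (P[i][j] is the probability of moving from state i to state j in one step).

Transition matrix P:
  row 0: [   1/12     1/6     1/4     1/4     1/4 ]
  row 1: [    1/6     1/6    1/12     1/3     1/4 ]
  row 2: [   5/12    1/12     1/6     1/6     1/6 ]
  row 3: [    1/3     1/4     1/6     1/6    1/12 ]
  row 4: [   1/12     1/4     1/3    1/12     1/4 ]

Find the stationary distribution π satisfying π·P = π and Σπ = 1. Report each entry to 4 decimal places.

Balance equations π_j = Σ_i π_i·P[i][j]:
  π_0 = 1/12·π_0 + 1/6·π_1 + 5/12·π_2 + 1/3·π_3 + 1/12·π_4
  π_1 = 1/6·π_0 + 1/6·π_1 + 1/12·π_2 + 1/4·π_3 + 1/4·π_4
  π_2 = 1/4·π_0 + 1/12·π_1 + 1/6·π_2 + 1/6·π_3 + 1/3·π_4
  π_3 = 1/4·π_0 + 1/3·π_1 + 1/6·π_2 + 1/6·π_3 + 1/12·π_4
  normalize: π_0 + π_1 + π_2 + π_3 + π_4 = 1
Solving the linear system gives exactly π = [1671/7744, 1417/7744, 785/3872, 1537/7744, 1549/7744].

π = [0.2158, 0.1830, 0.2027, 0.1985, 0.2000]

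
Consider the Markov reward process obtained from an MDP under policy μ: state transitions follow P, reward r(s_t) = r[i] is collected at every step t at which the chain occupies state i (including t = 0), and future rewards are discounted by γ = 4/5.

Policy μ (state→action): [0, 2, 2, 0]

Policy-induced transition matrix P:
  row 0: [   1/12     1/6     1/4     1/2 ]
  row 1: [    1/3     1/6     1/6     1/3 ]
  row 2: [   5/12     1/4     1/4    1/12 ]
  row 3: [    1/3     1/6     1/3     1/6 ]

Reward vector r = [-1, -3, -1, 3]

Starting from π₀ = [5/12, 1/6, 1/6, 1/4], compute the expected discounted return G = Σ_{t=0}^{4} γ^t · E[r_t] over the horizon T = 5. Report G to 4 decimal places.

G = -0.8880

t=0: π = [0.4167, 0.1667, 0.1667, 0.2500], E[r] = -0.3333, γ^t·E[r] = -0.333333, running G = -0.333333
t=1: π = [0.2431, 0.1806, 0.2569, 0.3194], E[r] = -0.0833, γ^t·E[r] = -0.066667, running G = -0.400000
t=2: π = [0.2940, 0.1881, 0.2616, 0.2564], E[r] = -0.3507, γ^t·E[r] = -0.224444, running G = -0.624444
t=3: π = [0.2816, 0.1885, 0.2557, 0.2742], E[r] = -0.2801, γ^t·E[r] = -0.143407, running G = -0.767852
t=4: π = [0.2842, 0.1880, 0.2571, 0.2706], E[r] = -0.2934, γ^t·E[r] = -0.120158, running G = -0.888010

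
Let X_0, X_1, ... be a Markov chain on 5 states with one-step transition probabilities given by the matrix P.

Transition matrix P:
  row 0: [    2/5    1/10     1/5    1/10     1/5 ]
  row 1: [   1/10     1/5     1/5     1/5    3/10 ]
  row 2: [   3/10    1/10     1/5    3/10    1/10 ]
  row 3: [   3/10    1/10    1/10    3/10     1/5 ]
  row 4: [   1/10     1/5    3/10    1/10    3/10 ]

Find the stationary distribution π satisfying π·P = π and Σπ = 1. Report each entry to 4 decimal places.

π = [0.2556, 0.1350, 0.2022, 0.1924, 0.2147]

Balance equations π_j = Σ_i π_i·P[i][j]:
  π_0 = 2/5·π_0 + 1/10·π_1 + 3/10·π_2 + 3/10·π_3 + 1/10·π_4
  π_1 = 1/10·π_0 + 1/5·π_1 + 1/10·π_2 + 1/10·π_3 + 1/5·π_4
  π_2 = 1/5·π_0 + 1/5·π_1 + 1/5·π_2 + 1/10·π_3 + 3/10·π_4
  π_3 = 1/10·π_0 + 1/5·π_1 + 3/10·π_2 + 3/10·π_3 + 1/10·π_4
  normalize: π_0 + π_1 + π_2 + π_3 + π_4 = 1
Solving the linear system gives exactly π = [1695/6631, 895/6631, 1341/6631, 1276/6631, 1424/6631].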